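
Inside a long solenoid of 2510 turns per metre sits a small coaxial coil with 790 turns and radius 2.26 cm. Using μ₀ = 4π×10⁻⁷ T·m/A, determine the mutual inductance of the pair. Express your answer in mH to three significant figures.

The outer solenoid produces a uniform field B₁ = μ₀n₁I₁ across the inner coil,
so the flux linkage is N₂Φ = N₂B₁A₂ = μ₀n₁N₂A₂·I₁, giving M = μ₀n₁N₂A₂.
A₂ = πr² = π(2.260×10^-2 m)² = 1.6046×10^-3 m².
M = (4π×10⁻⁷)(2510)(790)(1.6046×10^-3) = 3.998×10^-3 H.

M ≈ 4.00 mH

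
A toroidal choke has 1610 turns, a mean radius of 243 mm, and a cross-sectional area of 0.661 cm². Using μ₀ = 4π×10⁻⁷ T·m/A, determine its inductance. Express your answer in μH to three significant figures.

For a thin toroid, L = μ₀N²A/(2πR).
L = (4π×10⁻⁷)(1610)²(6.610×10^-5) / (2π×0.243 m) = 1.410×10^-4 H.

L ≈ 141 μH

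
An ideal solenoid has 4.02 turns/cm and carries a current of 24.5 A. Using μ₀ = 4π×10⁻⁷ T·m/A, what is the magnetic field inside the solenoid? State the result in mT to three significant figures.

B ≈ 12.4 mT

Inside a long solenoid, B = μ₀nI.
B = (4π×10⁻⁷)(402 m⁻¹)(24.5 A) = 1.238×10^-2 T.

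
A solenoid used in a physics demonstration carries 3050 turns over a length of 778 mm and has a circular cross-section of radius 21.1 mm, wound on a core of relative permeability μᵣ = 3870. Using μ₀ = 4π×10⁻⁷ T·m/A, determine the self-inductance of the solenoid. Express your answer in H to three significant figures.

A = πr² = π(2.110×10^-2 m)² = 1.399×10^-3 m².
For a long solenoid, L = μ₀μᵣN²A/ℓ.
L = (4π×10⁻⁷)(3870)(3050)²(1.399×10^-3)/(0.778 m) = 81.33 H.

L ≈ 81.3 H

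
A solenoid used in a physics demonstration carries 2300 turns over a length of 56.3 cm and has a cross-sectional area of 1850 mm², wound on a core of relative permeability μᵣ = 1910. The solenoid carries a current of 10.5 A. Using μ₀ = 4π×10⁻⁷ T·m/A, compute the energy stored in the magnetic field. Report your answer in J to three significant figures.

A = 1850 mm² = 1.850×10^-3 m².
L = μ₀μᵣN²A/ℓ = (4π×10⁻⁷)(1910)(2300)²(1.850×10^-3)/(0.563) = 41.72 H.
U = ½LI² = ½(41.72)(10.5)² = 2.300×10^3 J.

U ≈ 2300 J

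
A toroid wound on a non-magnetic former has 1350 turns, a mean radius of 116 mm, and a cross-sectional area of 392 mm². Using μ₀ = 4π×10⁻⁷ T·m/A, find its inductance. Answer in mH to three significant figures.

L ≈ 1.23 mH

For a thin toroid, L = μ₀N²A/(2πR).
L = (4π×10⁻⁷)(1350)²(3.920×10^-4) / (2π×0.116 m) = 1.232×10^-3 H.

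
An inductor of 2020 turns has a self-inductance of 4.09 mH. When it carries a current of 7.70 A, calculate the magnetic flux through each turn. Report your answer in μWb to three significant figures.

Φ_B ≈ 15.6 μWb

From L = NΦ_B/I, the flux per turn is Φ_B = LI/N.
Φ_B = (4.090×10^-3 H)(7.70 A)/2020 = 1.559×10^-5 Wb.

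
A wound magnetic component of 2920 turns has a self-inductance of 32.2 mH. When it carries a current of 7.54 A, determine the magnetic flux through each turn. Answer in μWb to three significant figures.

From L = NΦ_B/I, the flux per turn is Φ_B = LI/N.
Φ_B = (3.220×10^-2 H)(7.54 A)/2920 = 8.3147×10^-5 Wb.

Φ_B ≈ 83.1 μWb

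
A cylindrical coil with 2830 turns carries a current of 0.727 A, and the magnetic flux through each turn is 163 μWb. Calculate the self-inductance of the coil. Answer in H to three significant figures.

L ≈ 0.635 H

Self-inductance is defined by L = NΦ_B/I (flux linkage over current).
L = (2830)(1.630×10^-4 Wb)/(0.727 A) = 0.6345 H.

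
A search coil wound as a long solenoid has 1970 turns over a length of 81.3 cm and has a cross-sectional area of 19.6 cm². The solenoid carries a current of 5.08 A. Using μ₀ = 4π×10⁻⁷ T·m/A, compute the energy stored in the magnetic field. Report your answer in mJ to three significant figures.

U ≈ 152 mJ

A = 19.6 cm² = 1.960×10^-3 m².
L = μ₀N²A/ℓ = (4π×10⁻⁷)(1970)²(1.960×10^-3)/(0.813) = 1.176×10^-2 H.
U = ½LI² = ½(1.176×10^-2)(5.08)² = 0.1517 J.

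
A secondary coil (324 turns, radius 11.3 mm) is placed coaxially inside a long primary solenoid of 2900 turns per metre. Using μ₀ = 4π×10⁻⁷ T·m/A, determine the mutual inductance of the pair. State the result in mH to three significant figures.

The outer solenoid produces a uniform field B₁ = μ₀n₁I₁ across the inner coil,
so the flux linkage is N₂Φ = N₂B₁A₂ = μ₀n₁N₂A₂·I₁, giving M = μ₀n₁N₂A₂.
A₂ = πr² = π(1.130×10^-2 m)² = 4.011×10^-4 m².
M = (4π×10⁻⁷)(2900)(324)(4.011×10^-4) = 4.737×10^-4 H.

M ≈ 0.474 mH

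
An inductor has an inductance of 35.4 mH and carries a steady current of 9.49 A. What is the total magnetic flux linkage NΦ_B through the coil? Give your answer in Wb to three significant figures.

NΦ_B ≈ 0.336 Wb

From L = NΦ_B/I, the flux linkage is NΦ_B = LI.
NΦ_B = (3.540×10^-2 H)(9.49 A) = 0.3359 Wb.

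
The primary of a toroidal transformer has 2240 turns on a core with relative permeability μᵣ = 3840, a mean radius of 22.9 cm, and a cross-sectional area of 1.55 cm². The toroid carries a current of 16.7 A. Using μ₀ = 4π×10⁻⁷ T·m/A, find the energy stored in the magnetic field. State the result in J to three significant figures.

U ≈ 364 J

L = μ₀μᵣN²A/(2πR) = (4π×10⁻⁷)(3840)(2240)²(1.550×10^-4)/(2π×0.229) = 2.608 H.
U = ½LI² = ½(2.608)(16.7)² = 363.7 J.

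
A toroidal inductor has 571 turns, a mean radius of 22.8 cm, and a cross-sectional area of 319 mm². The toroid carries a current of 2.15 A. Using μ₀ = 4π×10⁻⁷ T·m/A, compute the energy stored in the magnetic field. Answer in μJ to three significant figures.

L = μ₀N²A/(2πR) = (4π×10⁻⁷)(571)²(3.190×10^-4)/(2π×0.228) = 9.123×10^-5 H.
U = ½LI² = ½(9.123×10^-5)(2.15)² = 2.109×10^-4 J.

U ≈ 211 μJ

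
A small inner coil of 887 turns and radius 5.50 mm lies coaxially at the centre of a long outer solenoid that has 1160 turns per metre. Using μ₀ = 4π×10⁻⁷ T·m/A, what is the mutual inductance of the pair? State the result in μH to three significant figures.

The outer solenoid produces a uniform field B₁ = μ₀n₁I₁ across the inner coil,
so the flux linkage is N₂Φ = N₂B₁A₂ = μ₀n₁N₂A₂·I₁, giving M = μ₀n₁N₂A₂.
A₂ = πr² = π(5.500×10^-3 m)² = 9.503×10^-5 m².
M = (4π×10⁻⁷)(1160)(887)(9.503×10^-5) = 1.229×10^-4 H.

M ≈ 123 μH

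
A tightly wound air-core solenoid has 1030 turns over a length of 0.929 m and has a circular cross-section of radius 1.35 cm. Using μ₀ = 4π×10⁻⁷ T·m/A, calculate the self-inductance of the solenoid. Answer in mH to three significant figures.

L ≈ 0.822 mH

A = πr² = π(1.350×10^-2 m)² = 5.726×10^-4 m².
For a long solenoid, L = μ₀N²A/ℓ.
L = (4π×10⁻⁷)(1030)²(5.726×10^-4)/(0.929 m) = 8.216×10^-4 H.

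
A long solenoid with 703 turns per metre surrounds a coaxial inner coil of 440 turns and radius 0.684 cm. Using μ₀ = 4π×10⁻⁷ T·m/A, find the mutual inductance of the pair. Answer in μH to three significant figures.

M ≈ 57.1 μH

The outer solenoid produces a uniform field B₁ = μ₀n₁I₁ across the inner coil,
so the flux linkage is N₂Φ = N₂B₁A₂ = μ₀n₁N₂A₂·I₁, giving M = μ₀n₁N₂A₂.
A₂ = πr² = π(6.840×10^-3 m)² = 1.470×10^-4 m².
M = (4π×10⁻⁷)(703)(440)(1.470×10^-4) = 5.713×10^-5 H.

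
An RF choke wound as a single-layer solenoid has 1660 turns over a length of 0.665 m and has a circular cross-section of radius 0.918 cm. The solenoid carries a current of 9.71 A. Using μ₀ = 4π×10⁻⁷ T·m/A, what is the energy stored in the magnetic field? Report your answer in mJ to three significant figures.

U ≈ 65.0 mJ

A = πr² = π(9.180×10^-3 m)² = 2.647×10^-4 m².
L = μ₀N²A/ℓ = (4π×10⁻⁷)(1660)²(2.647×10^-4)/(0.665) = 1.379×10^-3 H.
U = ½LI² = ½(1.379×10^-3)(9.71)² = 6.499×10^-2 J.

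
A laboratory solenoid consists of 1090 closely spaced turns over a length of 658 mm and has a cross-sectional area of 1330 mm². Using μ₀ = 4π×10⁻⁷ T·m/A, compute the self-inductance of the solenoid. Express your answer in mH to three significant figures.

L ≈ 3.02 mH

A = 1330 mm² = 1.330×10^-3 m².
For a long solenoid, L = μ₀N²A/ℓ.
L = (4π×10⁻⁷)(1090)²(1.330×10^-3)/(0.658 m) = 3.018×10^-3 H.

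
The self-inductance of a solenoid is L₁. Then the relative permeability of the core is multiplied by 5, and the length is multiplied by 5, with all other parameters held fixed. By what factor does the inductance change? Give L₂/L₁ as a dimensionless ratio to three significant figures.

For a solenoid, L ∝ μᵣN²A/ℓ.
L₂/L₁ = (5) × (5)^-1 = 1.00.

L₂/L₁ = 1.00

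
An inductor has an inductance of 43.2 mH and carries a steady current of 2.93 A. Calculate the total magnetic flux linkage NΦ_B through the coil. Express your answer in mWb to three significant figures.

NΦ_B ≈ 127 mWb

From L = NΦ_B/I, the flux linkage is NΦ_B = LI.
NΦ_B = (4.320×10^-2 H)(2.93 A) = 0.1266 Wb.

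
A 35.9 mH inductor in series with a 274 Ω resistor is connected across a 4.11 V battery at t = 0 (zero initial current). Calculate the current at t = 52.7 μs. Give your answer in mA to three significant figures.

I ≈ 4.97 mA

τ = L/R = 3.590×10^-2/274 = 1.310×10^-4 s; final current I_∞ = ε/R = 4.11/274 = 1.500×10^-2 A.
I(t) = I_∞(1 − e^(−t/τ)) with t/τ = 0.402.
I = (1.500×10^-2)(1 − e^(−0.402)) = 4.968×10^-3 A.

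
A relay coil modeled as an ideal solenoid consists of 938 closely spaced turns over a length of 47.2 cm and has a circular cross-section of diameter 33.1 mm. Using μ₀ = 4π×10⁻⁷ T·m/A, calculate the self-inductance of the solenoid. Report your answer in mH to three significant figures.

L ≈ 2.02 mH

A = π(d/2)² = π(1.655×10^-2 m)² = 8.6049×10^-4 m².
For a long solenoid, L = μ₀N²A/ℓ.
L = (4π×10⁻⁷)(938)²(8.6049×10^-4)/(0.472 m) = 2.016×10^-3 H.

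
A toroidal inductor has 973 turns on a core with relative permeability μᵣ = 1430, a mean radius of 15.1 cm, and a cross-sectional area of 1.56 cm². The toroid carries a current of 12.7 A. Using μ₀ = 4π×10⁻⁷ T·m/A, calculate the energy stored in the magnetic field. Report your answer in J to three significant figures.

L = μ₀μᵣN²A/(2πR) = (4π×10⁻⁷)(1430)(973)²(1.560×10^-4)/(2π×0.151) = 0.2797 H.
U = ½LI² = ½(0.2797)(12.7)² = 22.56 J.

U ≈ 22.6 J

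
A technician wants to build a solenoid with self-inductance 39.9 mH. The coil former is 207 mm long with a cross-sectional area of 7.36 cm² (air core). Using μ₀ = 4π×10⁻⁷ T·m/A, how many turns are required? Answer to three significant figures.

A = 7.36 cm² = 7.360×10^-4 m².
From L = μ₀N²A/ℓ, N = √(Lℓ / (μ₀A)).
N = √[(3.990×10^-2)(0.207) / ((4π×10⁻⁷)×7.360×10^-4)] = √(8.930×10^6) ≈ 2988.3.

N ≈ 2990 turns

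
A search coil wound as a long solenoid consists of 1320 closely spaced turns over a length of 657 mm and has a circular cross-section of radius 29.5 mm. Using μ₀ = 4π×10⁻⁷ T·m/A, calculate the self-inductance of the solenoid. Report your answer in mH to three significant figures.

A = πr² = π(2.950×10^-2 m)² = 2.734×10^-3 m².
For a long solenoid, L = μ₀N²A/ℓ.
L = (4π×10⁻⁷)(1320)²(2.734×10^-3)/(0.657 m) = 9.111×10^-3 H.

L ≈ 9.11 mH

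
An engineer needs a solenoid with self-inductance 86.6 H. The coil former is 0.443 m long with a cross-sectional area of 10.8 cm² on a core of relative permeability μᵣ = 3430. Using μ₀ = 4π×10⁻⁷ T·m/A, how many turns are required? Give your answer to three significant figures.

N ≈ 2870 turns

A = 10.8 cm² = 1.080×10^-3 m².
From L = μ₀μᵣN²A/ℓ, N = √(Lℓ / (μ₀μᵣA)).
N = √[(86.6)(0.443) / ((4π×10⁻⁷)(3430)×1.080×10^-3)] = √(8.241×10^6) ≈ 2870.8.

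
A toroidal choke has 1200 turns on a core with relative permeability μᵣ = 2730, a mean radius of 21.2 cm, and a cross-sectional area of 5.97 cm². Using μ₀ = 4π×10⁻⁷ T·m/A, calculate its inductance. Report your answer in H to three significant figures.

For a thin toroid, L = μ₀μᵣN²A/(2πR).
L = (4π×10⁻⁷)(2730)(1200)²(5.970×10^-4) / (2π×0.212 m) = 2.214 H.

L ≈ 2.21 H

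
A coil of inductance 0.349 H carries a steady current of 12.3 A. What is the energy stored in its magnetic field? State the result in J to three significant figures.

U ≈ 26.4 J

Stored magnetic energy: U = ½LI².
U = ½(0.349 H)(12.3 A)² = 26.4 J.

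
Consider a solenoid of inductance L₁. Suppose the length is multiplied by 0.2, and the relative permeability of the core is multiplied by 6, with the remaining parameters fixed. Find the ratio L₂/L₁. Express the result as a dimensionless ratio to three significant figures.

For a solenoid, L ∝ μᵣN²A/ℓ.
L₂/L₁ = (0.2)^-1 × (6) = 30.0.

L₂/L₁ = 30.0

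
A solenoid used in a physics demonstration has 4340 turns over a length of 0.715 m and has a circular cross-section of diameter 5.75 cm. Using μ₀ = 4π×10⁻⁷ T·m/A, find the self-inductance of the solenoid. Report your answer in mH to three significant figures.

L ≈ 86.0 mH

A = π(d/2)² = π(2.875×10^-2 m)² = 2.597×10^-3 m².
For a long solenoid, L = μ₀N²A/ℓ.
L = (4π×10⁻⁷)(4340)²(2.597×10^-3)/(0.715 m) = 8.596×10^-2 H.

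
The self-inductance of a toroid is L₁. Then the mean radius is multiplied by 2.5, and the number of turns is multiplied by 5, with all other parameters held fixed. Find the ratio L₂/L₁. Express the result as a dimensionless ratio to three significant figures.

For a toroid, L ∝ μᵣN²A/R.
L₂/L₁ = (2.5)^-1 × (5)^2 = 10.0.

L₂/L₁ = 10.0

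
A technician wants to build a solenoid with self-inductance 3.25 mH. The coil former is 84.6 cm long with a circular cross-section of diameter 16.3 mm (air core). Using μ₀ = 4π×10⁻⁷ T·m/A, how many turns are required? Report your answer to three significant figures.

N ≈ 3240 turns

A = π(d/2)² = π(8.150×10^-3 m)² = 2.087×10^-4 m².
From L = μ₀N²A/ℓ, N = √(Lℓ / (μ₀A)).
N = √[(3.250×10^-3)(0.846) / ((4π×10⁻⁷)×2.087×10^-4)] = √(1.049×10^7) ≈ 3238.1.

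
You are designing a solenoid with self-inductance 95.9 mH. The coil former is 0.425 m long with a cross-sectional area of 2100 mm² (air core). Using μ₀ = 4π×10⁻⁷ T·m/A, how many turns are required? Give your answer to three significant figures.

N ≈ 3930 turns

A = 2100 mm² = 2.100×10^-3 m².
From L = μ₀N²A/ℓ, N = √(Lℓ / (μ₀A)).
N = √[(9.590×10^-2)(0.425) / ((4π×10⁻⁷)×2.100×10^-3)] = √(1.544×10^7) ≈ 3930.0.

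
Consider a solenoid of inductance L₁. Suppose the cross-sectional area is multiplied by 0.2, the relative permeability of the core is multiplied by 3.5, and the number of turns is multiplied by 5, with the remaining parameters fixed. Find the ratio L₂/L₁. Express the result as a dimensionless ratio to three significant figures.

For a solenoid, L ∝ μᵣN²A/ℓ.
L₂/L₁ = (0.2) × (3.5) × (5)^2 = 17.5.

L₂/L₁ = 17.5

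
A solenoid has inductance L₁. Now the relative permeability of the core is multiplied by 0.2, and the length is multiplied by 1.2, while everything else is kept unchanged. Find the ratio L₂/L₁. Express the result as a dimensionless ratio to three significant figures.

For a solenoid, L ∝ μᵣN²A/ℓ.
L₂/L₁ = (0.2) × (1.2)^-1 = 0.167.

L₂/L₁ = 0.167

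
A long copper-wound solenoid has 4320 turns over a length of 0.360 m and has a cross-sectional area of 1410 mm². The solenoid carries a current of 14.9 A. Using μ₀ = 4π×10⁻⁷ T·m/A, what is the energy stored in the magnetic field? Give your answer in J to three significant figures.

A = 1410 mm² = 1.410×10^-3 m².
L = μ₀N²A/ℓ = (4π×10⁻⁷)(4320)²(1.410×10^-3)/(0.36) = 9.185×10^-2 H.
U = ½LI² = ½(9.185×10^-2)(14.9)² = 10.2 J.

U ≈ 10.2 J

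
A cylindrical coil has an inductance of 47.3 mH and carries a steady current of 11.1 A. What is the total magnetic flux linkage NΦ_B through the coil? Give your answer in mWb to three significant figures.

From L = NΦ_B/I, the flux linkage is NΦ_B = LI.
NΦ_B = (4.730×10^-2 H)(11.1 A) = 0.525 Wb.

NΦ_B ≈ 525 mWb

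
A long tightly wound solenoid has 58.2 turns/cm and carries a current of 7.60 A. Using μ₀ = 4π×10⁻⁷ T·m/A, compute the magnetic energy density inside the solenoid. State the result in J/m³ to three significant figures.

u ≈ 1230 J/m³

B = μ₀nI = (4π×10⁻⁷)(5.820×10^3)(7.60) = 5.558×10^-2 T.
u = B²/(2μ₀) = (5.558×10^-2)²/(2×4π×10⁻⁷) = 1.229×10^3 J/m³.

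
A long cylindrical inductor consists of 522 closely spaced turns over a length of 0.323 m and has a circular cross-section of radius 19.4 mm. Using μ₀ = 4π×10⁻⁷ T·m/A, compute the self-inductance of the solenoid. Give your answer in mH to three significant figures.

L ≈ 1.25 mH

A = πr² = π(1.940×10^-2 m)² = 1.182×10^-3 m².
For a long solenoid, L = μ₀N²A/ℓ.
L = (4π×10⁻⁷)(522)²(1.182×10^-3)/(0.323 m) = 1.253×10^-3 H.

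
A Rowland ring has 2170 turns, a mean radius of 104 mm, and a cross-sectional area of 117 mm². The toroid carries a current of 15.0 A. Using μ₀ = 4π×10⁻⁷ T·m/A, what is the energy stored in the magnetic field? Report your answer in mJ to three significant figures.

U ≈ 119 mJ

L = μ₀N²A/(2πR) = (4π×10⁻⁷)(2170)²(1.170×10^-4)/(2π×0.104) = 1.060×10^-3 H.
U = ½LI² = ½(1.060×10^-3)(15.0)² = 0.1192 J.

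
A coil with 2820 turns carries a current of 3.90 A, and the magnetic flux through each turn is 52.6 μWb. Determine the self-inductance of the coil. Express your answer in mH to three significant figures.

Self-inductance is defined by L = NΦ_B/I (flux linkage over current).
L = (2820)(5.260×10^-5 Wb)/(3.90 A) = 3.803×10^-2 H.

L ≈ 38.0 mH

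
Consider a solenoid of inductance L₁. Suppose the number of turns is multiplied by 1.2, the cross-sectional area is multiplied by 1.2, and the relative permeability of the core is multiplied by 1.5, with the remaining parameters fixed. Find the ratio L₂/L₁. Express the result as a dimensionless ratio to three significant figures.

L₂/L₁ = 2.59

For a solenoid, L ∝ μᵣN²A/ℓ.
L₂/L₁ = (1.2)^2 × (1.2) × (1.5) = 2.59.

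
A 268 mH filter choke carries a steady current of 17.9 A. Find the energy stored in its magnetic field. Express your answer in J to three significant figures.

Stored magnetic energy: U = ½LI².
U = ½(0.268 H)(17.9 A)² = 42.93 J.

U ≈ 42.9 J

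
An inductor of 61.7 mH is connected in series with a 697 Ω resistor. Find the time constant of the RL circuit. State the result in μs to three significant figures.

τ ≈ 88.5 μs

τ = L/R = (6.170×10^-2 H)/(697 Ω) = 8.852×10^-5 s.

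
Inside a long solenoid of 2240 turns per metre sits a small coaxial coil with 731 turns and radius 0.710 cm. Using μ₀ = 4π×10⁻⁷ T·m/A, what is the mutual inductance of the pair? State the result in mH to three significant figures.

M ≈ 0.326 mH

The outer solenoid produces a uniform field B₁ = μ₀n₁I₁ across the inner coil,
so the flux linkage is N₂Φ = N₂B₁A₂ = μ₀n₁N₂A₂·I₁, giving M = μ₀n₁N₂A₂.
A₂ = πr² = π(7.100×10^-3 m)² = 1.584×10^-4 m².
M = (4π×10⁻⁷)(2240)(731)(1.584×10^-4) = 3.259×10^-4 H.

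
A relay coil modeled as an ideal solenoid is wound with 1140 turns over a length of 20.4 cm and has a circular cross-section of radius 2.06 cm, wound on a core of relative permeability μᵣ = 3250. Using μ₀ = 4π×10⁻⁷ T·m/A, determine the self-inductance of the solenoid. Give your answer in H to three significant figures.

L ≈ 34.7 H

A = πr² = π(2.060×10^-2 m)² = 1.333×10^-3 m².
For a long solenoid, L = μ₀μᵣN²A/ℓ.
L = (4π×10⁻⁷)(3250)(1140)²(1.333×10^-3)/(0.204 m) = 34.69 H.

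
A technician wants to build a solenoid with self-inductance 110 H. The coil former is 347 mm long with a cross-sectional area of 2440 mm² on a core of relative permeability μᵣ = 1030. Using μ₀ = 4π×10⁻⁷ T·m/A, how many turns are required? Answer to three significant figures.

A = 2440 mm² = 2.440×10^-3 m².
From L = μ₀μᵣN²A/ℓ, N = √(Lℓ / (μ₀μᵣA)).
N = √[(110)(0.347) / ((4π×10⁻⁷)(1030)×2.440×10^-3)] = √(1.209×10^7) ≈ 3476.5.

N ≈ 3480 turns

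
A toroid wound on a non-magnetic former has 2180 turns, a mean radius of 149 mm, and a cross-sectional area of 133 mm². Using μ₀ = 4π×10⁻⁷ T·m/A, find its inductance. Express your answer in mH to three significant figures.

For a thin toroid, L = μ₀N²A/(2πR).
L = (4π×10⁻⁷)(2180)²(1.330×10^-4) / (2π×0.149 m) = 8.484×10^-4 H.

L ≈ 0.848 mH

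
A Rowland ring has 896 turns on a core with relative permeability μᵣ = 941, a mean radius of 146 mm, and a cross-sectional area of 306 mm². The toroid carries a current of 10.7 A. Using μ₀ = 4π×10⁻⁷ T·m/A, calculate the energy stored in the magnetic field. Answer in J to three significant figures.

U ≈ 18.1 J

L = μ₀μᵣN²A/(2πR) = (4π×10⁻⁷)(941)(896)²(3.060×10^-4)/(2π×0.146) = 0.3167 H.
U = ½LI² = ½(0.3167)(10.7)² = 18.13 J.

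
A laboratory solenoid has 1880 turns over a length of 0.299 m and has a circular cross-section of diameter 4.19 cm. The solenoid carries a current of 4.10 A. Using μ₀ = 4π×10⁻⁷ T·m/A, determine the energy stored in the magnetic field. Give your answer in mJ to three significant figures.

U ≈ 172 mJ

A = π(d/2)² = π(2.095×10^-2 m)² = 1.379×10^-3 m².
L = μ₀N²A/ℓ = (4π×10⁻⁷)(1880)²(1.379×10^-3)/(0.299) = 2.048×10^-2 H.
U = ½LI² = ½(2.048×10^-2)(4.10)² = 0.1722 J.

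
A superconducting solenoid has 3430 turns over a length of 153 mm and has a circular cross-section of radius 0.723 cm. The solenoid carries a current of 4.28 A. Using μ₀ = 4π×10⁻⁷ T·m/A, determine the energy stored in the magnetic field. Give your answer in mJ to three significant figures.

A = πr² = π(7.230×10^-3 m)² = 1.642×10^-4 m².
L = μ₀N²A/ℓ = (4π×10⁻⁷)(3430)²(1.642×10^-4)/(0.153) = 1.587×10^-2 H.
U = ½LI² = ½(1.587×10^-2)(4.28)² = 0.1453 J.

U ≈ 145 mJ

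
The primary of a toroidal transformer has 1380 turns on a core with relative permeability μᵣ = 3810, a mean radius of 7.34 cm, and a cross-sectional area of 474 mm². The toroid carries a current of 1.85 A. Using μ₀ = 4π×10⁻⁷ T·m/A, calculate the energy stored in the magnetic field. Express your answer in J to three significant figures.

L = μ₀μᵣN²A/(2πR) = (4π×10⁻⁷)(3810)(1380)²(4.740×10^-4)/(2π×7.340×10^-2) = 9.371 H.
U = ½LI² = ½(9.371)(1.85)² = 16.04 J.

U ≈ 16.0 J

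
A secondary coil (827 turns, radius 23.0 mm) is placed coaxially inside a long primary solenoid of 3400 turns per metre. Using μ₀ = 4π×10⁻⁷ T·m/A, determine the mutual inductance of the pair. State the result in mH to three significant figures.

The outer solenoid produces a uniform field B₁ = μ₀n₁I₁ across the inner coil,
so the flux linkage is N₂Φ = N₂B₁A₂ = μ₀n₁N₂A₂·I₁, giving M = μ₀n₁N₂A₂.
A₂ = πr² = π(2.300×10^-2 m)² = 1.662×10^-3 m².
M = (4π×10⁻⁷)(3400)(827)(1.662×10^-3) = 5.872×10^-3 H.

M ≈ 5.87 mH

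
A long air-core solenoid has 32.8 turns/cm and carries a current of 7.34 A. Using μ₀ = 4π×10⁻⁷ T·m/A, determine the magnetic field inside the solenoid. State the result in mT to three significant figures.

Inside a long solenoid, B = μ₀nI.
B = (4π×10⁻⁷)(3.280×10^3 m⁻¹)(7.34 A) = 3.025×10^-2 T.

B ≈ 30.3 mT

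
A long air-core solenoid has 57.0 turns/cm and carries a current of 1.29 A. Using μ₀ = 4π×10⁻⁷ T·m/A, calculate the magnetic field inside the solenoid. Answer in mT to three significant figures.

Inside a long solenoid, B = μ₀nI.
B = (4π×10⁻⁷)(5.700×10^3 m⁻¹)(1.29 A) = 9.240×10^-3 T.

B ≈ 9.24 mT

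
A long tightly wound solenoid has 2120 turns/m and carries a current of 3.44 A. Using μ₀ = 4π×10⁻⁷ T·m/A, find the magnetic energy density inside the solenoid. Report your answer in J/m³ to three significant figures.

u ≈ 33.4 J/m³

B = μ₀nI = (4π×10⁻⁷)(2.120×10^3)(3.44) = 9.164×10^-3 T.
u = B²/(2μ₀) = (9.164×10^-3)²/(2×4π×10⁻⁷) = 33.42 J/m³.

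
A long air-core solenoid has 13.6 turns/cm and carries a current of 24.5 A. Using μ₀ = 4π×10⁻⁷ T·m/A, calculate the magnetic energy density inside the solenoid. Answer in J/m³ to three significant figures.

u ≈ 698 J/m³

B = μ₀nI = (4π×10⁻⁷)(1.360×10^3)(24.5) = 4.187×10^-2 T.
u = B²/(2μ₀) = (4.187×10^-2)²/(2×4π×10⁻⁷) = 697.6 J/m³.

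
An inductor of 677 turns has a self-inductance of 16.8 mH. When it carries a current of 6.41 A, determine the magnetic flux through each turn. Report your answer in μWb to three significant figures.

From L = NΦ_B/I, the flux per turn is Φ_B = LI/N.
Φ_B = (1.680×10^-2 H)(6.41 A)/677 = 1.591×10^-4 Wb.

Φ_B ≈ 159 μWb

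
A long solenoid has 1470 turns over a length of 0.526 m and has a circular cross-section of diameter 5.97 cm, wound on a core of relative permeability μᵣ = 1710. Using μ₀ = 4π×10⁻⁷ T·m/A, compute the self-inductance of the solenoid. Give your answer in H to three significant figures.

L ≈ 24.7 H

A = π(d/2)² = π(2.985×10^-2 m)² = 2.799×10^-3 m².
For a long solenoid, L = μ₀μᵣN²A/ℓ.
L = (4π×10⁻⁷)(1710)(1470)²(2.799×10^-3)/(0.526 m) = 24.71 H.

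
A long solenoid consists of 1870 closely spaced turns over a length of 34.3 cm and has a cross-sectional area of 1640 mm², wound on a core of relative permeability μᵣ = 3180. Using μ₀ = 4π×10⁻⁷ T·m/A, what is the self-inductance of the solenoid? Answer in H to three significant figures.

L ≈ 66.8 H

A = 1640 mm² = 1.640×10^-3 m².
For a long solenoid, L = μ₀μᵣN²A/ℓ.
L = (4π×10⁻⁷)(3180)(1870)²(1.640×10^-3)/(0.343 m) = 66.81 H.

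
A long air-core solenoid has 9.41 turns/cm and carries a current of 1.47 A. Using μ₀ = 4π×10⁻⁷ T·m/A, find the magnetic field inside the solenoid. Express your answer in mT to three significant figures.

Inside a long solenoid, B = μ₀nI.
B = (4π×10⁻⁷)(941 m⁻¹)(1.47 A) = 1.738×10^-3 T.

B ≈ 1.74 mT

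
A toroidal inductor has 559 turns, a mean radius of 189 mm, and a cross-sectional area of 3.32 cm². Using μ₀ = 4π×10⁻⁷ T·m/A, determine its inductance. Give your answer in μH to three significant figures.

L ≈ 110 μH

For a thin toroid, L = μ₀N²A/(2πR).
L = (4π×10⁻⁷)(559)²(3.320×10^-4) / (2π×0.189 m) = 1.098×10^-4 H.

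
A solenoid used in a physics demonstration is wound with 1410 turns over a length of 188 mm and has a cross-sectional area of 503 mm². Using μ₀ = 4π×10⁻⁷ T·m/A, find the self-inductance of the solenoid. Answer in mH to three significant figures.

A = 503 mm² = 5.030×10^-4 m².
For a long solenoid, L = μ₀N²A/ℓ.
L = (4π×10⁻⁷)(1410)²(5.030×10^-4)/(0.188 m) = 6.684×10^-3 H.

L ≈ 6.68 mH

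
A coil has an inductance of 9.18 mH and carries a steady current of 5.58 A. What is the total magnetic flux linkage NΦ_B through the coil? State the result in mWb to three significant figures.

NΦ_B ≈ 51.2 mWb

From L = NΦ_B/I, the flux linkage is NΦ_B = LI.
NΦ_B = (9.180×10^-3 H)(5.58 A) = 5.122×10^-2 Wb.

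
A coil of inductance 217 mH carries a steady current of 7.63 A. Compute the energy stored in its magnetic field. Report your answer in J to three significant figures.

Stored magnetic energy: U = ½LI².
U = ½(0.217 H)(7.63 A)² = 6.317 J.

U ≈ 6.32 J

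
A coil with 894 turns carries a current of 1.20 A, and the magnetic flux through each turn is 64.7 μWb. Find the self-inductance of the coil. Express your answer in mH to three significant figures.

Self-inductance is defined by L = NΦ_B/I (flux linkage over current).
L = (894)(6.470×10^-5 Wb)/(1.20 A) = 4.820×10^-2 H.

L ≈ 48.2 mH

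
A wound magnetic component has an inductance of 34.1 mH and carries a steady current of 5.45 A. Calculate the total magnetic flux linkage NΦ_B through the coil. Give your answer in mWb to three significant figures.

NΦ_B ≈ 186 mWb

From L = NΦ_B/I, the flux linkage is NΦ_B = LI.
NΦ_B = (3.410×10^-2 H)(5.45 A) = 0.1858 Wb.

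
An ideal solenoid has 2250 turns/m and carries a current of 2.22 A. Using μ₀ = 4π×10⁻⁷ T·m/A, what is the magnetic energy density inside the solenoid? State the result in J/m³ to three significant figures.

B = μ₀nI = (4π×10⁻⁷)(2.250×10^3)(2.22) = 6.277×10^-3 T.
u = B²/(2μ₀) = (6.277×10^-3)²/(2×4π×10⁻⁷) = 15.68 J/m³.

u ≈ 15.7 J/m³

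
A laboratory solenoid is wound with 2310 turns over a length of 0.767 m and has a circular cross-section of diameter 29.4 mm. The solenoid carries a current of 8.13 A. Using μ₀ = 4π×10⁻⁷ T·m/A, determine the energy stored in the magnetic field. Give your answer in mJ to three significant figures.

U ≈ 196 mJ

A = π(d/2)² = π(1.470×10^-2 m)² = 6.789×10^-4 m².
L = μ₀N²A/ℓ = (4π×10⁻⁷)(2310)²(6.789×10^-4)/(0.767) = 5.935×10^-3 H.
U = ½LI² = ½(5.935×10^-3)(8.13)² = 0.1961 J.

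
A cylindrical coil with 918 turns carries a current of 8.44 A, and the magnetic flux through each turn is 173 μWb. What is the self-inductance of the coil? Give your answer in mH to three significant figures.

L ≈ 18.8 mH

Self-inductance is defined by L = NΦ_B/I (flux linkage over current).
L = (918)(1.730×10^-4 Wb)/(8.44 A) = 1.882×10^-2 H.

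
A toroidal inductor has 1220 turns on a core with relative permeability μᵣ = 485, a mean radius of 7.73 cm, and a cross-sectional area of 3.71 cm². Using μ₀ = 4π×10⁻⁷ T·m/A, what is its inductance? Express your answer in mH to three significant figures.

For a thin toroid, L = μ₀μᵣN²A/(2πR).
L = (4π×10⁻⁷)(485)(1220)²(3.710×10^-4) / (2π×7.730×10^-2 m) = 0.6929 H.

L ≈ 693 mH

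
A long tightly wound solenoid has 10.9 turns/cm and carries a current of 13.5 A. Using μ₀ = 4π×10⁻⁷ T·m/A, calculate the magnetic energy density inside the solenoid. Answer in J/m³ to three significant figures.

u ≈ 136 J/m³

B = μ₀nI = (4π×10⁻⁷)(1.090×10^3)(13.5) = 1.849×10^-2 T.
u = B²/(2μ₀) = (1.849×10^-2)²/(2×4π×10⁻⁷) = 136.1 J/m³.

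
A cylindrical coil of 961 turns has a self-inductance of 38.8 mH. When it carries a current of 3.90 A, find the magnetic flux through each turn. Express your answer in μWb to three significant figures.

Φ_B ≈ 157 μWb

From L = NΦ_B/I, the flux per turn is Φ_B = LI/N.
Φ_B = (3.880×10^-2 H)(3.90 A)/961 = 1.5746×10^-4 Wb.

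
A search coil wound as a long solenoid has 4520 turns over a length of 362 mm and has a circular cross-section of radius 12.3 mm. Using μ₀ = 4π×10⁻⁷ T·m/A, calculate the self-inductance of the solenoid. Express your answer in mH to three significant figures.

L ≈ 33.7 mH

A = πr² = π(1.230×10^-2 m)² = 4.753×10^-4 m².
For a long solenoid, L = μ₀N²A/ℓ.
L = (4π×10⁻⁷)(4520)²(4.753×10^-4)/(0.362 m) = 3.371×10^-2 H.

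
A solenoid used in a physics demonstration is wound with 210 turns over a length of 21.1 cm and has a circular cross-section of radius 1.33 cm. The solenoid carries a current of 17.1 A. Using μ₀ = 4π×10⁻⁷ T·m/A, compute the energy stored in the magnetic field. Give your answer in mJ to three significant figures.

U ≈ 21.3 mJ

A = πr² = π(1.330×10^-2 m)² = 5.557×10^-4 m².
L = μ₀N²A/ℓ = (4π×10⁻⁷)(210)²(5.557×10^-4)/(0.211) = 1.460×10^-4 H.
U = ½LI² = ½(1.460×10^-4)(17.1)² = 2.134×10^-2 J.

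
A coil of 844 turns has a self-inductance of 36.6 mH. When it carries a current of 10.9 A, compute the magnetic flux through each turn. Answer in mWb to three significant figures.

Φ_B ≈ 0.473 mWb

From L = NΦ_B/I, the flux per turn is Φ_B = LI/N.
Φ_B = (3.660×10^-2 H)(10.9 A)/844 = 4.727×10^-4 Wb.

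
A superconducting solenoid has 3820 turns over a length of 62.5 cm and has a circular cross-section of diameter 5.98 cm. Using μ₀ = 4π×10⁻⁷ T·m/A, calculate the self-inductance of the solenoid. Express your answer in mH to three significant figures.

L ≈ 82.4 mH

A = π(d/2)² = π(2.990×10^-2 m)² = 2.809×10^-3 m².
For a long solenoid, L = μ₀N²A/ℓ.
L = (4π×10⁻⁷)(3820)²(2.809×10^-3)/(0.625 m) = 8.240×10^-2 H.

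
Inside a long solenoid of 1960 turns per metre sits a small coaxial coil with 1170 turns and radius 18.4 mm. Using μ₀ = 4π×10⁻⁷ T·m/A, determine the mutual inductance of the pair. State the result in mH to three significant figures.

The outer solenoid produces a uniform field B₁ = μ₀n₁I₁ across the inner coil,
so the flux linkage is N₂Φ = N₂B₁A₂ = μ₀n₁N₂A₂·I₁, giving M = μ₀n₁N₂A₂.
A₂ = πr² = π(1.840×10^-2 m)² = 1.064×10^-3 m².
M = (4π×10⁻⁷)(1960)(1170)(1.064×10^-3) = 3.065×10^-3 H.

M ≈ 3.07 mH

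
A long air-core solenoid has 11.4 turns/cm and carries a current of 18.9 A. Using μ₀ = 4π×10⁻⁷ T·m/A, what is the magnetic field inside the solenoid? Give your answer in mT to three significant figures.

Inside a long solenoid, B = μ₀nI.
B = (4π×10⁻⁷)(1.140×10^3 m⁻¹)(18.9 A) = 2.708×10^-2 T.

B ≈ 27.1 mT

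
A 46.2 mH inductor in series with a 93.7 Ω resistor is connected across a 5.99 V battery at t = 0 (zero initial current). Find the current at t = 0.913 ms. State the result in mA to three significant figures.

τ = L/R = 4.620×10^-2/93.7 = 4.931×10^-4 s; final current I_∞ = ε/R = 5.99/93.7 = 6.393×10^-2 A.
I(t) = I_∞(1 − e^(−t/τ)) with t/τ = 1.852.
I = (6.393×10^-2)(1 − e^(−1.852)) = 5.389×10^-2 A.

I ≈ 53.9 mA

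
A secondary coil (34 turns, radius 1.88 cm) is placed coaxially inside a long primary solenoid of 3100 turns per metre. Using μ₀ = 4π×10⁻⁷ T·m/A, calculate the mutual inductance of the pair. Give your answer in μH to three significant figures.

M ≈ 147 μH

The outer solenoid produces a uniform field B₁ = μ₀n₁I₁ across the inner coil,
so the flux linkage is N₂Φ = N₂B₁A₂ = μ₀n₁N₂A₂·I₁, giving M = μ₀n₁N₂A₂.
A₂ = πr² = π(1.880×10^-2 m)² = 1.110×10^-3 m².
M = (4π×10⁻⁷)(3100)(34)(1.110×10^-3) = 1.471×10^-4 H.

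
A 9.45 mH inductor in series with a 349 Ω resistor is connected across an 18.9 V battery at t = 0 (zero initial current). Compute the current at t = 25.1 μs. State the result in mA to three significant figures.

I ≈ 32.7 mA

τ = L/R = 9.450×10^-3/349 = 2.708×10^-5 s; final current I_∞ = ε/R = 18.9/349 = 5.415×10^-2 A.
I(t) = I_∞(1 − e^(−t/τ)) with t/τ = 0.927.
I = (5.415×10^-2)(1 − e^(−0.927)) = 3.272×10^-2 A.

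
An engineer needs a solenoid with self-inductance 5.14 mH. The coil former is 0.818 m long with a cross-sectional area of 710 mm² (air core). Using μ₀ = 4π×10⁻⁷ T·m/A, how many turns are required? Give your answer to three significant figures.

N ≈ 2170 turns

A = 710 mm² = 7.100×10^-4 m².
From L = μ₀N²A/ℓ, N = √(Lℓ / (μ₀A)).
N = √[(5.140×10^-3)(0.818) / ((4π×10⁻⁷)×7.100×10^-4)] = √(4.712×10^6) ≈ 2170.8.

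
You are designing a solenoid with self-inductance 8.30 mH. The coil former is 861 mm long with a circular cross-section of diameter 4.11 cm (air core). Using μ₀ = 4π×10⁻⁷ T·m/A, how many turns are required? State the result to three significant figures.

A = π(d/2)² = π(2.055×10^-2 m)² = 1.327×10^-3 m².
From L = μ₀N²A/ℓ, N = √(Lℓ / (μ₀A)).
N = √[(8.300×10^-3)(0.861) / ((4π×10⁻⁷)×1.327×10^-3)] = √(4.286×10^6) ≈ 2070.4.

N ≈ 2070 turns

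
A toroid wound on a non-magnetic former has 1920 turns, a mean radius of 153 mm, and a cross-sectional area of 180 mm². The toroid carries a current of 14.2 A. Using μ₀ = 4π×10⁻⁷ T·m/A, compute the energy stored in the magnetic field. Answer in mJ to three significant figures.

U ≈ 87.5 mJ

L = μ₀N²A/(2πR) = (4π×10⁻⁷)(1920)²(1.800×10^-4)/(2π×0.153) = 8.674×10^-4 H.
U = ½LI² = ½(8.674×10^-4)(14.2)² = 8.745×10^-2 J.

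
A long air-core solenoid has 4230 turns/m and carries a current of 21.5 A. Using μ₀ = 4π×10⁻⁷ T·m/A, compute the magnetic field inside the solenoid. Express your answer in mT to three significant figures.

Inside a long solenoid, B = μ₀nI.
B = (4π×10⁻⁷)(4.230×10^3 m⁻¹)(21.5 A) = 0.1143 T.

B ≈ 114 mT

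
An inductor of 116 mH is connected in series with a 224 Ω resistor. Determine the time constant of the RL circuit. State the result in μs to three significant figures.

τ ≈ 518 μs

τ = L/R = (0.116 H)/(224 Ω) = 5.179×10^-4 s.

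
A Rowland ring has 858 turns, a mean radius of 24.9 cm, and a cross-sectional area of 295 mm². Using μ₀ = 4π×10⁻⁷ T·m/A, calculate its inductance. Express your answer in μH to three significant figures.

For a thin toroid, L = μ₀N²A/(2πR).
L = (4π×10⁻⁷)(858)²(2.950×10^-4) / (2π×0.249 m) = 1.744×10^-4 H.

L ≈ 174 μH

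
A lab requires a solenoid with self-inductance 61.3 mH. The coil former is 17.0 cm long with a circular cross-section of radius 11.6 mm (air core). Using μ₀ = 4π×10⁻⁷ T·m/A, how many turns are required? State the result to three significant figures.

N ≈ 4430 turns

A = πr² = π(1.160×10^-2 m)² = 4.227×10^-4 m².
From L = μ₀N²A/ℓ, N = √(Lℓ / (μ₀A)).
N = √[(6.130×10^-2)(0.17) / ((4π×10⁻⁷)×4.227×10^-4)] = √(1.962×10^7) ≈ 4429.1.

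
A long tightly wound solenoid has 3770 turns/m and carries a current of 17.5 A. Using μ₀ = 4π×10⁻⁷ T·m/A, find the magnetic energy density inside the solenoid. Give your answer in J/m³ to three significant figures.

B = μ₀nI = (4π×10⁻⁷)(3.770×10^3)(17.5) = 8.291×10^-2 T.
u = B²/(2μ₀) = (8.291×10^-2)²/(2×4π×10⁻⁷) = 2.7349×10^3 J/m³.

u ≈ 2730 J/m³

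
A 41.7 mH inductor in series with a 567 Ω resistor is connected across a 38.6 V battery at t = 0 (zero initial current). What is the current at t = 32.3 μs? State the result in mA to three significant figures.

τ = L/R = 4.170×10^-2/567 = 7.354×10^-5 s; final current I_∞ = ε/R = 38.6/567 = 6.808×10^-2 A.
I(t) = I_∞(1 − e^(−t/τ)) with t/τ = 0.439.
I = (6.808×10^-2)(1 − e^(−0.439)) = 2.420×10^-2 A.

I ≈ 24.2 mA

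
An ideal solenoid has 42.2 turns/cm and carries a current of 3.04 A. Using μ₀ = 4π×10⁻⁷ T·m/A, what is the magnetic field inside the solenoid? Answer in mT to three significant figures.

B ≈ 16.1 mT

Inside a long solenoid, B = μ₀nI.
B = (4π×10⁻⁷)(4.220×10^3 m⁻¹)(3.04 A) = 1.612×10^-2 T.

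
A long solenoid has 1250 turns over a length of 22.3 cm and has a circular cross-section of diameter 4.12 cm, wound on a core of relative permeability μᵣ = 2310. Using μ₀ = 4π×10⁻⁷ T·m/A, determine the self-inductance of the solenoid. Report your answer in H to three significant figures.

A = π(d/2)² = π(2.060×10^-2 m)² = 1.333×10^-3 m².
For a long solenoid, L = μ₀μᵣN²A/ℓ.
L = (4π×10⁻⁷)(2310)(1250)²(1.333×10^-3)/(0.223 m) = 27.12 H.

L ≈ 27.1 H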